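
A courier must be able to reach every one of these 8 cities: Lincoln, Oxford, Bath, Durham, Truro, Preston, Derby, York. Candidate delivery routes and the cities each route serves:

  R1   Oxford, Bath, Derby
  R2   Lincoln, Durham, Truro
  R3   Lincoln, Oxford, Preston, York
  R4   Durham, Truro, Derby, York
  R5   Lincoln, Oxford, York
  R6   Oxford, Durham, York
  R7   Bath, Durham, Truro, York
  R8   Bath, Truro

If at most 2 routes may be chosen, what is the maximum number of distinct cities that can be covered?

7

Choosing R3, R4 covers {Lincoln, Oxford, Durham, Truro, Preston, Derby, York} — 7 cities.
No choice of 2 routes does better; here Bath is left uncovered.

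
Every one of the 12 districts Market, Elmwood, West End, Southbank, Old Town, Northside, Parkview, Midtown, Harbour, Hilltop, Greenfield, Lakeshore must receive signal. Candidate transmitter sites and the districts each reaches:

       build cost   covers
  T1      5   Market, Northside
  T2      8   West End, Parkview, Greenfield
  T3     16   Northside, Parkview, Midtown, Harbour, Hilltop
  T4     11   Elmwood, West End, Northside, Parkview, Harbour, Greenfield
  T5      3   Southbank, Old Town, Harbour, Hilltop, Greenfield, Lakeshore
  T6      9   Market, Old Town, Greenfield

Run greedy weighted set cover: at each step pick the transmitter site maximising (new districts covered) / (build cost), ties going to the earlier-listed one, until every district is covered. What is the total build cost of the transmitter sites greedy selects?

Pick 1: T5 adds 6 new (Southbank, Old Town, Harbour, Hilltop, Greenfield, Lakeshore) at build cost 3 (ratio 6/3).
Pick 2: T1 adds 2 new (Market, Northside) at build cost 5 (ratio 2/5).
Pick 3: T4 adds 3 new (Elmwood, West End, Parkview) at build cost 11 (ratio 3/11).
Pick 4: T3 adds 1 new (Midtown) at build cost 16 (ratio 1/16).
Greedy total build cost: 3 + 5 + 11 + 16 = 35.

35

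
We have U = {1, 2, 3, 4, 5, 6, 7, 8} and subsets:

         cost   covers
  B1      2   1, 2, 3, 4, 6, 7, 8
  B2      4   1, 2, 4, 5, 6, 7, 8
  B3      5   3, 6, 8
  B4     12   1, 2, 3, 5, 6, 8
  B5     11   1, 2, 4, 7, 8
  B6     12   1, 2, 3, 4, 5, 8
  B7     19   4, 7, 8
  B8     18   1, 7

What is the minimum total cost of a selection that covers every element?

B1, B2 cover every element at cost 2 + 4 = 6.
Any cover uses at least 2 sets; among all covering selections none totals below 6.

6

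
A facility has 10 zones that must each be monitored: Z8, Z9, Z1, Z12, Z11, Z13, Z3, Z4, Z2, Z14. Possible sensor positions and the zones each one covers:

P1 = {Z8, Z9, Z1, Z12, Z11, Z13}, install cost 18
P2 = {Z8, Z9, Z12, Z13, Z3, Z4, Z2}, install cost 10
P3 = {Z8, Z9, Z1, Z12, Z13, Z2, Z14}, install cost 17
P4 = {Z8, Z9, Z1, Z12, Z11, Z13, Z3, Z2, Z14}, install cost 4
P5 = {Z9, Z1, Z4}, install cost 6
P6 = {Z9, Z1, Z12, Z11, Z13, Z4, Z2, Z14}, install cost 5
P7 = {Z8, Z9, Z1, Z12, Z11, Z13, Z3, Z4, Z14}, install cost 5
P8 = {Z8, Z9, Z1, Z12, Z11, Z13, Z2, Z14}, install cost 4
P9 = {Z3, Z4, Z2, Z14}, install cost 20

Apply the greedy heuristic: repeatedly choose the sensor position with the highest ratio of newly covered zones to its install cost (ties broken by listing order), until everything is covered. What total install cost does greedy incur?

Pick 1: P4 adds 9 new (Z8, Z9, Z1, Z12, Z11, Z13, Z3, Z2, Z14) at install cost 4 (ratio 9/4).
Pick 2: P6 adds 1 new (Z4) at install cost 5 (ratio 1/5).
Greedy total install cost: 4 + 5 = 9.

9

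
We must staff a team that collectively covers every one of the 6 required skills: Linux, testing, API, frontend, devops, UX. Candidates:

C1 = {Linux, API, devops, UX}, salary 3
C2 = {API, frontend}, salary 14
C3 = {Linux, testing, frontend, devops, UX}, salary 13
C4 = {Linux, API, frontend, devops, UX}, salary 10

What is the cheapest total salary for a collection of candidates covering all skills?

16

C1, C3 cover every skill at salary 3 + 13 = 16.
Any cover uses at least 2 candidates; among all covering selections none totals below 16.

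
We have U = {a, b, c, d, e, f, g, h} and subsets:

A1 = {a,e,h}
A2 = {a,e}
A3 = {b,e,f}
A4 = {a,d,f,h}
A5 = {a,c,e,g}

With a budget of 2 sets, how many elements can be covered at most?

Choosing A4, A5 covers {a, c, d, e, f, g, h} — 7 elements.
No choice of 2 sets does better; here b is left uncovered.

7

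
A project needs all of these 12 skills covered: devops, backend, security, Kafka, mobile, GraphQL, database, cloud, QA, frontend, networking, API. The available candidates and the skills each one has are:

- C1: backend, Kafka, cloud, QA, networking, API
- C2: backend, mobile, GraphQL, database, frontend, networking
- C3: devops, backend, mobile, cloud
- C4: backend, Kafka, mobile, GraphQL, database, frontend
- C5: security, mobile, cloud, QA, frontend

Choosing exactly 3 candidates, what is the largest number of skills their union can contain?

Choosing C1, C2, C3 covers {devops, backend, Kafka, mobile, GraphQL, database, cloud, QA, frontend, networking, API} — 11 skills.
No choice of 3 candidates does better; here security is left uncovered.

11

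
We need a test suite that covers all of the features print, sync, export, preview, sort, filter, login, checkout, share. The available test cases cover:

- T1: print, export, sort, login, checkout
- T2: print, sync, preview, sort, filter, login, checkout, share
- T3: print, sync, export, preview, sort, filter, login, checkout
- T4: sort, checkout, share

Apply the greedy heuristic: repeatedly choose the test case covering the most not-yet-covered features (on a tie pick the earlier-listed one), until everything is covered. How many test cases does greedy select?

2

Pick 1: T2 covers 8 new features (print, sync, preview, sort, filter, login, checkout, share).
Pick 2: T1 covers 1 new features (export).
Greedy uses 2 test cases.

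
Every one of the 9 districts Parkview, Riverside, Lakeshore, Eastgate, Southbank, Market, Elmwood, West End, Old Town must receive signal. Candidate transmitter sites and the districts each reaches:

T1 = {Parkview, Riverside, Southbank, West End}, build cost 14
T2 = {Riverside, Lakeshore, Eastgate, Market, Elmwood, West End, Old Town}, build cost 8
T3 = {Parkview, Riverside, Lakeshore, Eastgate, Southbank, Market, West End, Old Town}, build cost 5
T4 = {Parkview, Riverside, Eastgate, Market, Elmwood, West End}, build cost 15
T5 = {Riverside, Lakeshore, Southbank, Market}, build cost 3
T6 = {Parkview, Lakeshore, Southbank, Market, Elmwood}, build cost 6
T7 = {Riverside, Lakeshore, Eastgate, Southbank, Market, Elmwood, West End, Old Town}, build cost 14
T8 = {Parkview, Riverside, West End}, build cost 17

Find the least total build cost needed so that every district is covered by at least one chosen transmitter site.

T3, T6 cover every district at build cost 5 + 6 = 11.
Any cover uses at least 2 transmitter sites; among all covering selections none totals below 11.

11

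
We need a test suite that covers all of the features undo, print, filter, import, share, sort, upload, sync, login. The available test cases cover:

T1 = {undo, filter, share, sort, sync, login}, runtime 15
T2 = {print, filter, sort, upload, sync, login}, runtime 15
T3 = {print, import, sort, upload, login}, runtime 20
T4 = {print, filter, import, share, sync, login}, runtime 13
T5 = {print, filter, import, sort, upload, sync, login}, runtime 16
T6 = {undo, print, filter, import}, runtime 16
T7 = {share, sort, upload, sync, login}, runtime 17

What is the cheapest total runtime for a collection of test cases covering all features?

31

T1, T5 cover every feature at runtime 15 + 16 = 31.
Any cover uses at least 2 test cases; among all covering selections none totals below 31.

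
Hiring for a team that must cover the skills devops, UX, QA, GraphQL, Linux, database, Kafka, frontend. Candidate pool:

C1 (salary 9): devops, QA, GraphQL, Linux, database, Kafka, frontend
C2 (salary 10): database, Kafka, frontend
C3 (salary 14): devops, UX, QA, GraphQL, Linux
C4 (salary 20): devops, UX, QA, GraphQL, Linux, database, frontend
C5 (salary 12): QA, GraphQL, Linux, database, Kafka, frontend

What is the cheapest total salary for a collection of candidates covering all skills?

C1, C3 cover every skill at salary 9 + 14 = 23.
Any cover uses at least 2 candidates; among all covering selections none totals below 23.

23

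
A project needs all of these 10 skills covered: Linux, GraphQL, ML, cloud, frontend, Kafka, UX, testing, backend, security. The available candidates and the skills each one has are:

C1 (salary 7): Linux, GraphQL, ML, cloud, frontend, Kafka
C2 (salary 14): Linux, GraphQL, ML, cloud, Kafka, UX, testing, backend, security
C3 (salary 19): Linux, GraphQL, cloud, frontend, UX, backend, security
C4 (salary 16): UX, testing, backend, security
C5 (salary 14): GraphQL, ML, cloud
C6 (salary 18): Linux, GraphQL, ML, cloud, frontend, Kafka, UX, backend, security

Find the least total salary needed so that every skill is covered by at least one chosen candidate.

C1, C2 cover every skill at salary 7 + 14 = 21.
Any cover uses at least 2 candidates; among all covering selections none totals below 21.

21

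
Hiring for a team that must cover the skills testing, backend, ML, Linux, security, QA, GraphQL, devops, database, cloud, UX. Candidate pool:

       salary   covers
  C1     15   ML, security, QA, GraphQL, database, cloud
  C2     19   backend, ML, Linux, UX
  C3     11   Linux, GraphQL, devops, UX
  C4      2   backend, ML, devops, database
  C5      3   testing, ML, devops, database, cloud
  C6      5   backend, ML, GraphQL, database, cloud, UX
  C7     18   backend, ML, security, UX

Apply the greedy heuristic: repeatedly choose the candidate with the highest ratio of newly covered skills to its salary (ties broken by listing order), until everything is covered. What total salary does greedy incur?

Pick 1: C4 adds 4 new (backend, ML, devops, database) at salary 2 (ratio 4/2).
Pick 2: C5 adds 2 new (testing, cloud) at salary 3 (ratio 2/3).
Pick 3: C6 adds 2 new (GraphQL, UX) at salary 5 (ratio 2/5).
Pick 4: C1 adds 2 new (security, QA) at salary 15 (ratio 2/15).
Pick 5: C3 adds 1 new (Linux) at salary 11 (ratio 1/11).
Greedy total salary: 2 + 3 + 5 + 15 + 11 = 36. (The true optimum is 31, so greedy overshoots here.)

36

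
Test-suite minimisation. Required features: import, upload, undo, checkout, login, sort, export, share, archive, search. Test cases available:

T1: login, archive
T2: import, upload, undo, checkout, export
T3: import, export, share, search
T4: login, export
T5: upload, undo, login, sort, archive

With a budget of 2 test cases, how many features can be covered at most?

9

Choosing T3, T5 covers {import, upload, undo, login, sort, export, share, archive, search} — 9 features.
No choice of 2 test cases does better; here checkout is left uncovered.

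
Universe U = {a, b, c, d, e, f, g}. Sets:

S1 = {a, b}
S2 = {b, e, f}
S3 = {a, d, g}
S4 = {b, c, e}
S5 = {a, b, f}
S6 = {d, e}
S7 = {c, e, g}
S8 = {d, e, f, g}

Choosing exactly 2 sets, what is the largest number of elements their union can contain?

Choosing S1, S8 covers {a, b, d, e, f, g} — 6 elements.
No choice of 2 sets does better; here c is left uncovered.

6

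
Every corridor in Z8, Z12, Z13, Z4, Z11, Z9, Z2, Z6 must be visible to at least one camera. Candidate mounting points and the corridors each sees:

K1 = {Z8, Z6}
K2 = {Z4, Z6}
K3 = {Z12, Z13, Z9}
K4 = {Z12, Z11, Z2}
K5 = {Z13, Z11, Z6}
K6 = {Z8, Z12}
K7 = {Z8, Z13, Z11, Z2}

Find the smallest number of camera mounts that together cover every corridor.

K2, K3, K7 together cover {Z8, Z12, Z13, Z4, Z11, Z9, Z2, Z6} — every corridor.
No 2 of the 7 camera mounts cover everything (all 21 pairs fall short), so 3 is minimum.

3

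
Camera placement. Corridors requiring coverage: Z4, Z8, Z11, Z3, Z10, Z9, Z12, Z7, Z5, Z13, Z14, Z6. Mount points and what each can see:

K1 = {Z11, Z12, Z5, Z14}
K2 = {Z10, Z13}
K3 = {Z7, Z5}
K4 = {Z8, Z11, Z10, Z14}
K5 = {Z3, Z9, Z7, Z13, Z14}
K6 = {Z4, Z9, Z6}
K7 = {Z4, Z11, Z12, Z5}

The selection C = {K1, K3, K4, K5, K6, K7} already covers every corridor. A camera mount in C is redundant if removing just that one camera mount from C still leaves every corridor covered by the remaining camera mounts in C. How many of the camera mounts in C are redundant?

3

Drop K1: the rest still cover every corridor — redundant.
Drop K3: the rest still cover every corridor — redundant.
Drop K4: Z8, Z10 uncovered — not redundant.
Drop K5: Z3, Z13 uncovered — not redundant.
Drop K6: Z6 uncovered — not redundant.
Drop K7: the rest still cover every corridor — redundant.
3 redundant: K1, K3, K7.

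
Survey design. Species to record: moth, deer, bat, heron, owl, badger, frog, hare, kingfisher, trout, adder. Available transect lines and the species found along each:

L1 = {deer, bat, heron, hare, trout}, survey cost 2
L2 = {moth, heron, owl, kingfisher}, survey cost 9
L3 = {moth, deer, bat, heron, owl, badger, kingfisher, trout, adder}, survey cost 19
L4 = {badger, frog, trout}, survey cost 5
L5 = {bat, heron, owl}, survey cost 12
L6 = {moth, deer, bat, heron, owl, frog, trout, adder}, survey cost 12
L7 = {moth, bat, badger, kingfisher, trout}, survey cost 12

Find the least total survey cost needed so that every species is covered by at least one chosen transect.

L1, L3, L4 cover every species at survey cost 2 + 19 + 5 = 26.
Any cover uses at least 3 transects; among all covering selections none totals below 26.

26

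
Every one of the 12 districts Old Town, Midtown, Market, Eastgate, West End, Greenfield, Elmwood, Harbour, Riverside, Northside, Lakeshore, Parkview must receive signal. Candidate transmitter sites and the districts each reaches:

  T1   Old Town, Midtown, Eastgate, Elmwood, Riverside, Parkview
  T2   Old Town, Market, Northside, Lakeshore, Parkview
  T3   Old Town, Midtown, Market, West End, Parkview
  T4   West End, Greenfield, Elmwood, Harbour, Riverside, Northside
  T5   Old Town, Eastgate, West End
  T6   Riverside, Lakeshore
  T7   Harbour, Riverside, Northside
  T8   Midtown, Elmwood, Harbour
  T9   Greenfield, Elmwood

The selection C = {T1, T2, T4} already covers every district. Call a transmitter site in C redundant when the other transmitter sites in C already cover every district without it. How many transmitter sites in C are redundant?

Drop T1: Midtown, Eastgate uncovered — not redundant.
Drop T2: Market, Lakeshore uncovered — not redundant.
Drop T4: West End, Greenfield, Harbour uncovered — not redundant.
None of the transmitter sites in C is redundant.

0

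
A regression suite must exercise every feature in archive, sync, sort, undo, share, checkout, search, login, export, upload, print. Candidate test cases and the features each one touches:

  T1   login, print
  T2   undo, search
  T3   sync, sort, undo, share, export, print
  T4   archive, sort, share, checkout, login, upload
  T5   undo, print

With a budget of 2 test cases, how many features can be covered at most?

10

Choosing T3, T4 covers {archive, sync, sort, undo, share, checkout, login, export, upload, print} — 10 features.
No choice of 2 test cases does better; here search is left uncovered.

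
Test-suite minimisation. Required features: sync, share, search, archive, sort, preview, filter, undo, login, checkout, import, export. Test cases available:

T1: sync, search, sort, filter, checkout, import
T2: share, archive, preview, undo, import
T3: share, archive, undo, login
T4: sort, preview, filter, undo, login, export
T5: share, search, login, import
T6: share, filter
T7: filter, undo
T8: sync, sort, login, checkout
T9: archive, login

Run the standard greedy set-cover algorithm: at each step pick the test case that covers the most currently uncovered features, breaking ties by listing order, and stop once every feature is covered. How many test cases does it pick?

3

Pick 1: T1 covers 6 new features (sync, search, sort, filter, checkout, import).
Pick 2: T2 covers 4 new features (share, archive, preview, undo).
Pick 3: T4 covers 2 new features (login, export).
Greedy uses 3 test cases.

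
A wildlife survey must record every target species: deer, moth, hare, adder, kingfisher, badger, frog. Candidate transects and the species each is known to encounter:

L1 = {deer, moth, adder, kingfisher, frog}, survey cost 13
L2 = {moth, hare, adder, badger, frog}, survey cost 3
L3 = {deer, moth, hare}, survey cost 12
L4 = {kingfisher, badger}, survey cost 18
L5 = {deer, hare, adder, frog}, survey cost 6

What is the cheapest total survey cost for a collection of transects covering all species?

L1, L2 cover every species at survey cost 13 + 3 = 16.
Any cover uses at least 2 transects; among all covering selections none totals below 16.

16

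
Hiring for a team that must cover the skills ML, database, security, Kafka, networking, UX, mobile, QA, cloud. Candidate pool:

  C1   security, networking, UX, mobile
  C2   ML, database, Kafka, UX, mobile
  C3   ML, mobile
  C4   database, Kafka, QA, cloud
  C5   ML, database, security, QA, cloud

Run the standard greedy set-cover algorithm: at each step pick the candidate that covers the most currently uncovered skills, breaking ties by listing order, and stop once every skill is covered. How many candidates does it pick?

Pick 1: C2 covers 5 new skills (ML, database, Kafka, UX, mobile).
Pick 2: C5 covers 3 new skills (security, QA, cloud).
Pick 3: C1 covers 1 new skills (networking).
Greedy uses 3 candidates.

3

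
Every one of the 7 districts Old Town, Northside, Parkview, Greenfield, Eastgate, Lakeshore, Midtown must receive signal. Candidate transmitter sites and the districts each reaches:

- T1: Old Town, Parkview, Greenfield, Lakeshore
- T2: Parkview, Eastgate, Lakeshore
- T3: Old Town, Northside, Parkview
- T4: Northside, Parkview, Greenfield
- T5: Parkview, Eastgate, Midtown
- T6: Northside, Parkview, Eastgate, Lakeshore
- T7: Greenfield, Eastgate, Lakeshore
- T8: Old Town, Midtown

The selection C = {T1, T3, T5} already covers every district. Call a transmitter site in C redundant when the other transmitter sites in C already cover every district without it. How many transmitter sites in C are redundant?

0

Drop T1: Greenfield, Lakeshore uncovered — not redundant.
Drop T3: Northside uncovered — not redundant.
Drop T5: Eastgate, Midtown uncovered — not redundant.
None of the transmitter sites in C is redundant.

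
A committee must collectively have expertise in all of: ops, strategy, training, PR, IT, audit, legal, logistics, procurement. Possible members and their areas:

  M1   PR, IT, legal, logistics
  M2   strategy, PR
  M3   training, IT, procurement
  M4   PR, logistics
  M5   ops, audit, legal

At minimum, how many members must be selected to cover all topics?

M1, M2, M3, M5 together cover {ops, strategy, training, PR, IT, audit, legal, logistics, procurement} — every topic.
No 3 of the 5 members cover everything (all 10 triples fall short), so 4 is minimum.

4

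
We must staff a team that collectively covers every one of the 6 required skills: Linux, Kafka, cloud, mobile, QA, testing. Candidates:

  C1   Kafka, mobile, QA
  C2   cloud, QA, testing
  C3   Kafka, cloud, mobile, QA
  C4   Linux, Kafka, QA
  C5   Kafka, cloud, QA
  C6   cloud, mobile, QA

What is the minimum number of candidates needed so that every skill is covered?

C1, C2, C4 together cover {Linux, Kafka, cloud, mobile, QA, testing} — every skill.
No 2 of the 6 candidates cover everything (all 15 pairs fall short), so 3 is minimum.

3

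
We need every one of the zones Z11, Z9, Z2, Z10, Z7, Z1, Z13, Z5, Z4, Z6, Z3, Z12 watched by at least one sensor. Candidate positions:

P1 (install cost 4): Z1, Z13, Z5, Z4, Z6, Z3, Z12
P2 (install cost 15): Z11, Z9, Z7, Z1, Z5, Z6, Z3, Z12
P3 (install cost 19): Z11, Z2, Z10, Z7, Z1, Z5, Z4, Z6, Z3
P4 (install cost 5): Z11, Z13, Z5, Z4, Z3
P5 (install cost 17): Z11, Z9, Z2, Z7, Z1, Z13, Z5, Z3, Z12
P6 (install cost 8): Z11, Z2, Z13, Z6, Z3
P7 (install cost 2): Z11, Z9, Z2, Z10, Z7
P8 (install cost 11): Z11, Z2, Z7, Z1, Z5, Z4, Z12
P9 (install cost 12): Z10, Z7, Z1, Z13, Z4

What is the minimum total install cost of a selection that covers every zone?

P1, P7 cover every zone at install cost 4 + 2 = 6.
Any cover uses at least 2 sensor positions; among all covering selections none totals below 6.

6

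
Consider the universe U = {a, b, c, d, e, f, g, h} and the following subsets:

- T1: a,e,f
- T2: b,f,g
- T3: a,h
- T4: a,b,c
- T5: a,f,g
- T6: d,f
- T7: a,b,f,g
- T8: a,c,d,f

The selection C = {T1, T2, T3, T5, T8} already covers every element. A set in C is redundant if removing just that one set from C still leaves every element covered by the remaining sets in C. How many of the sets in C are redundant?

Drop T1: e uncovered — not redundant.
Drop T2: b uncovered — not redundant.
Drop T3: h uncovered — not redundant.
Drop T5: the rest still cover every element — redundant.
Drop T8: c, d uncovered — not redundant.
1 redundant: T5.

1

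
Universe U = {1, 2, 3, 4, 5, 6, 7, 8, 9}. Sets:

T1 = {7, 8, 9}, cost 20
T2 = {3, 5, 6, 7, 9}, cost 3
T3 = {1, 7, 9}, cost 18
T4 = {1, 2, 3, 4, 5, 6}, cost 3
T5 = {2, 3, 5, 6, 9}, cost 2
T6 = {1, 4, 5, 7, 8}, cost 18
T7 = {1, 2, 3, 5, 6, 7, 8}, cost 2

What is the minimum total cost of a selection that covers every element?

T4, T5, T7 cover every element at cost 3 + 2 + 2 = 7.
Any cover uses at least 2 sets; among all covering selections none totals below 7.

7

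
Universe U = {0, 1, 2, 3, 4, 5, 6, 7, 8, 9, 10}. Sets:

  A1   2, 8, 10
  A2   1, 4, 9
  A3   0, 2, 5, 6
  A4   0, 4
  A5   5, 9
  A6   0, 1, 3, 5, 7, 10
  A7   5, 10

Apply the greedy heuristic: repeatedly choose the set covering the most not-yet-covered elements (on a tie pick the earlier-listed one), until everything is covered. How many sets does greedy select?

4

Pick 1: A6 covers 6 new elements (0, 1, 3, 5, 7, 10).
Pick 2: A1 covers 2 new elements (2, 8).
Pick 3: A2 covers 2 new elements (4, 9).
Pick 4: A3 covers 1 new elements (6).
Greedy uses 4 sets.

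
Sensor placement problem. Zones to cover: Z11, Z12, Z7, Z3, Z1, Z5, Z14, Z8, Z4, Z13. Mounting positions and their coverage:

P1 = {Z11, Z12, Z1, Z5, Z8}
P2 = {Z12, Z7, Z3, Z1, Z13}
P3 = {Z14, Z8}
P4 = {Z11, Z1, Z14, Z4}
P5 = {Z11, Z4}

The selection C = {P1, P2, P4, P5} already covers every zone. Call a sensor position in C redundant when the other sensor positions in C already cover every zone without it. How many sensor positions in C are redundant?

Drop P1: Z5, Z8 uncovered — not redundant.
Drop P2: Z7, Z3, Z13 uncovered — not redundant.
Drop P4: Z14 uncovered — not redundant.
Drop P5: the rest still cover every zone — redundant.
1 redundant: P5.

1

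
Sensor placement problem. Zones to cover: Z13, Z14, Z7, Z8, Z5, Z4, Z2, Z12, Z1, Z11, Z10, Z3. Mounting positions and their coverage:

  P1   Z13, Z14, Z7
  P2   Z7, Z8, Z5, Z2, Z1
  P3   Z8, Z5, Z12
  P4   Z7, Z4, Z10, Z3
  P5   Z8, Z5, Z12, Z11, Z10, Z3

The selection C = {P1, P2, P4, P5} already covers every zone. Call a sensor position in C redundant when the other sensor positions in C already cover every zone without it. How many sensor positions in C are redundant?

0

Drop P1: Z13, Z14 uncovered — not redundant.
Drop P2: Z2, Z1 uncovered — not redundant.
Drop P4: Z4 uncovered — not redundant.
Drop P5: Z12, Z11 uncovered — not redundant.
None of the sensor positions in C is redundant.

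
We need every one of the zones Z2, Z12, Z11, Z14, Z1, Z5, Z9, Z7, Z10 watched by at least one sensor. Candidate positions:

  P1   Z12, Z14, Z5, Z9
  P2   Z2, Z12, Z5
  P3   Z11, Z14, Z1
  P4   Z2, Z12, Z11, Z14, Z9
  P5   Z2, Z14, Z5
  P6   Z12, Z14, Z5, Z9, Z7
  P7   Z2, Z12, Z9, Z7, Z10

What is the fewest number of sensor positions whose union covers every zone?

P1, P3, P7 together cover {Z2, Z12, Z11, Z14, Z1, Z5, Z9, Z7, Z10} — every zone.
No 2 of the 7 sensor positions cover everything (all 21 pairs fall short), so 3 is minimum.

3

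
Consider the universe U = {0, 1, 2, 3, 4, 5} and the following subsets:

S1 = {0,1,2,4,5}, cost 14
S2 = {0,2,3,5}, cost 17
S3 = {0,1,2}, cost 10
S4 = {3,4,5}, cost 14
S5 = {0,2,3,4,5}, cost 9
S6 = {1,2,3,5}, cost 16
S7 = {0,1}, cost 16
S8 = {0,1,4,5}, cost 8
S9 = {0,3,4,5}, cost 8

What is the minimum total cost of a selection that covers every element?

S5, S8 cover every element at cost 9 + 8 = 17.
Any cover uses at least 2 sets; among all covering selections none totals below 17.

17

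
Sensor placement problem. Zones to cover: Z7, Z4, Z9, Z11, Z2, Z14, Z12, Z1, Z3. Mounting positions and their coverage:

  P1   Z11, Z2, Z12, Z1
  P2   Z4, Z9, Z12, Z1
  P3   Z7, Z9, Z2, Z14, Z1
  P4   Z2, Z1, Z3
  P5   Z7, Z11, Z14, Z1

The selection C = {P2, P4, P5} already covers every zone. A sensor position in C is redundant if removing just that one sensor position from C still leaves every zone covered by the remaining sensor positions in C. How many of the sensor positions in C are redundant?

Drop P2: Z4, Z9, Z12 uncovered — not redundant.
Drop P4: Z2, Z3 uncovered — not redundant.
Drop P5: Z7, Z11, Z14 uncovered — not redundant.
None of the sensor positions in C is redundant.

0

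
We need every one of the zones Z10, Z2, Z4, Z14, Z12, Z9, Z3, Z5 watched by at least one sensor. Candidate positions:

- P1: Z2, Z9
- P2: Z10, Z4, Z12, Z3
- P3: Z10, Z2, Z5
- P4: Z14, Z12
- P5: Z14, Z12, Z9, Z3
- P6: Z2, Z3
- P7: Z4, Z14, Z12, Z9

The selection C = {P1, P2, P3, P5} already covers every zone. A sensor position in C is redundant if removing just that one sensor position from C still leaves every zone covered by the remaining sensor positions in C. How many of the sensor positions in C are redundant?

1

Drop P1: the rest still cover every zone — redundant.
Drop P2: Z4 uncovered — not redundant.
Drop P3: Z5 uncovered — not redundant.
Drop P5: Z14 uncovered — not redundant.
1 redundant: P1.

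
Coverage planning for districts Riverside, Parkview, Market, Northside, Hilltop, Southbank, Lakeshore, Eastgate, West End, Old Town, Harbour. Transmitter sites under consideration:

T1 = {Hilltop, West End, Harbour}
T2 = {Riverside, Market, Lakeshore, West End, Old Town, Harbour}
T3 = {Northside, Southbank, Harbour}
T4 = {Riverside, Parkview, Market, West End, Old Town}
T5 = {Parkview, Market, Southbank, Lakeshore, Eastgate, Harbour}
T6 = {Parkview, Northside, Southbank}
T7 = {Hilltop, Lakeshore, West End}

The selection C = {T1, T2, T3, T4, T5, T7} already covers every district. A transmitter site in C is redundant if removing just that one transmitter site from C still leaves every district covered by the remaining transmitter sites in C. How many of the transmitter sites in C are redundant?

4

Drop T1: the rest still cover every district — redundant.
Drop T2: the rest still cover every district — redundant.
Drop T3: Northside uncovered — not redundant.
Drop T4: the rest still cover every district — redundant.
Drop T5: Eastgate uncovered — not redundant.
Drop T7: the rest still cover every district — redundant.
4 redundant: T1, T2, T4, T7.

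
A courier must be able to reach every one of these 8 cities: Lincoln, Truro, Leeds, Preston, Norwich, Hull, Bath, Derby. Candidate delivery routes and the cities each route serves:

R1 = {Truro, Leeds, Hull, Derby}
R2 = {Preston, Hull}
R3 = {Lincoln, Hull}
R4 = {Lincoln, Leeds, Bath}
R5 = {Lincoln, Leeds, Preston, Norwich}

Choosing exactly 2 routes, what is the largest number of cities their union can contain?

7

Choosing R1, R5 covers {Lincoln, Truro, Leeds, Preston, Norwich, Hull, Derby} — 7 cities.
No choice of 2 routes does better; here Bath is left uncovered.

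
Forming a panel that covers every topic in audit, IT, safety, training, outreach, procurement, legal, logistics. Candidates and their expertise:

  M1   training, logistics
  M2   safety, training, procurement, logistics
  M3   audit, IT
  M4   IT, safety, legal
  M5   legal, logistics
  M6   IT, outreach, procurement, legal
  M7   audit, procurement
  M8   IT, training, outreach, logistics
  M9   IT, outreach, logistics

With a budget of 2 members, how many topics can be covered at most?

Choosing M2, M6 covers {IT, safety, training, outreach, procurement, legal, logistics} — 7 topics.
No choice of 2 members does better; here audit is left uncovered.

7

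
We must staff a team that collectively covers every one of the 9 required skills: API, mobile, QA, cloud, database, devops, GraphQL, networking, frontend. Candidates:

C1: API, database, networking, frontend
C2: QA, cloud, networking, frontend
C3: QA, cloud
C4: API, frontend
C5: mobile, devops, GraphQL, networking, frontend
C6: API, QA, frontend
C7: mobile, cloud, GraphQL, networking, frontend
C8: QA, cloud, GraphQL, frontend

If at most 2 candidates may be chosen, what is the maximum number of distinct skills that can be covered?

Choosing C1, C5 covers {API, mobile, database, devops, GraphQL, networking, frontend} — 7 skills.
No choice of 2 candidates does better; here QA, cloud are left uncovered.

7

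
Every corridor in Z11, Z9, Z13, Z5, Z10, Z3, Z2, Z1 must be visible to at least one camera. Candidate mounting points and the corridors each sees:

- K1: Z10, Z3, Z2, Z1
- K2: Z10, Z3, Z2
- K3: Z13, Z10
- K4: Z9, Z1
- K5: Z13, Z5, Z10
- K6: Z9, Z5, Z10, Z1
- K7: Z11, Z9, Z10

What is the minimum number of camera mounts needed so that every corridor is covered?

K1, K5, K7 together cover {Z11, Z9, Z13, Z5, Z10, Z3, Z2, Z1} — every corridor.
No 2 of the 7 camera mounts cover everything (all 21 pairs fall short), so 3 is minimum.

3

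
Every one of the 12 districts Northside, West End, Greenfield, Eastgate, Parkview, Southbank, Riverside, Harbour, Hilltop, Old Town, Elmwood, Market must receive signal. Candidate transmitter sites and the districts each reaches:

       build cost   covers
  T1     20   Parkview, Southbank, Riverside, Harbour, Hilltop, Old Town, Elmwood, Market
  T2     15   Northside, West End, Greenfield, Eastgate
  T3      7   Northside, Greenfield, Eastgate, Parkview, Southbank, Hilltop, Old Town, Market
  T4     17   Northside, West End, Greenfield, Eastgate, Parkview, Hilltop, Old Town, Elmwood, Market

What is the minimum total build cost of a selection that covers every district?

T1, T2 cover every district at build cost 20 + 15 = 35.
Any cover uses at least 2 transmitter sites; among all covering selections none totals below 35.
Greedy by coverage-per-build cost would pick T3, T1, T2 for 42 — worse than the optimum 35.

35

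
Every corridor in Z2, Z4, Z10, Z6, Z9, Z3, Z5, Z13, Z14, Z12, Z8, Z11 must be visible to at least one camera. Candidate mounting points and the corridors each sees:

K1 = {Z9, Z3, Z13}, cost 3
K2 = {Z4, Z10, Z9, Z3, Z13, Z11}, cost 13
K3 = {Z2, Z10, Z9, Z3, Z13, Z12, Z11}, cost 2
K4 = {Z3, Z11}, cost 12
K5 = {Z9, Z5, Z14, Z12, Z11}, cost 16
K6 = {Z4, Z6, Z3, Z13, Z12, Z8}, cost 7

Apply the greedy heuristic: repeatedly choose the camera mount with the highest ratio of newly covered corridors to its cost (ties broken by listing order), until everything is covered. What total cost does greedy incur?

Pick 1: K3 adds 7 new (Z2, Z10, Z9, Z3, Z13, Z12, Z11) at cost 2 (ratio 7/2).
Pick 2: K6 adds 3 new (Z4, Z6, Z8) at cost 7 (ratio 3/7).
Pick 3: K5 adds 2 new (Z5, Z14) at cost 16 (ratio 2/16).
Greedy total cost: 2 + 7 + 16 = 25.

25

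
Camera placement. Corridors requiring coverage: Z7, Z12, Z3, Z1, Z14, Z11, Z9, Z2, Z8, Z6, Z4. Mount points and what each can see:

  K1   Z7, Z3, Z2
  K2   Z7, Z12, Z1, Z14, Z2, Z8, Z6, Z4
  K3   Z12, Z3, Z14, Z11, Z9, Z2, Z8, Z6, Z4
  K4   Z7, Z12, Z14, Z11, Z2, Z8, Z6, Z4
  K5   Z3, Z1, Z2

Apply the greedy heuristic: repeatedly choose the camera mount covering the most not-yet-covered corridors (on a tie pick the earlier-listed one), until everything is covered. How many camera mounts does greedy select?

2

Pick 1: K3 covers 9 new corridors (Z12, Z3, Z14, Z11, Z9, Z2, Z8, Z6, Z4).
Pick 2: K2 covers 2 new corridors (Z7, Z1).
Greedy uses 2 camera mounts.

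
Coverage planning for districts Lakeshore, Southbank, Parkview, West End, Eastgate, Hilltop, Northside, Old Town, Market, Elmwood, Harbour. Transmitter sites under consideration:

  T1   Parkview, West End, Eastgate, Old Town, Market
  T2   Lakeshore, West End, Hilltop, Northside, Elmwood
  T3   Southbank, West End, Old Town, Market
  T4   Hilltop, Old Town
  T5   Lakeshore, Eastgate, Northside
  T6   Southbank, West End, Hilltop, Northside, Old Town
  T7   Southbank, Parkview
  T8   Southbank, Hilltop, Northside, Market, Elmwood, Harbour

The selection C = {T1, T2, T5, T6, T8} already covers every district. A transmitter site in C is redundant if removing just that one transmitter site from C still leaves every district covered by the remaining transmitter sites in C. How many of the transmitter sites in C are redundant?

Drop T1: Parkview uncovered — not redundant.
Drop T2: the rest still cover every district — redundant.
Drop T5: the rest still cover every district — redundant.
Drop T6: the rest still cover every district — redundant.
Drop T8: Harbour uncovered — not redundant.
3 redundant: T2, T5, T6.

3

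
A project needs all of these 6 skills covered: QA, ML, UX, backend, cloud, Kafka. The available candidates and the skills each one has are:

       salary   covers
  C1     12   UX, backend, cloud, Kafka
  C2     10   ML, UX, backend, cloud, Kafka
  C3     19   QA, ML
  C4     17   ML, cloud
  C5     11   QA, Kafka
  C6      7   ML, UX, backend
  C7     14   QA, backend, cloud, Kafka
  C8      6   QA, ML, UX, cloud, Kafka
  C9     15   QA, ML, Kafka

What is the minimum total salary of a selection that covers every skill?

C6, C8 cover every skill at salary 7 + 6 = 13.
Any cover uses at least 2 candidates; among all covering selections none totals below 13.

13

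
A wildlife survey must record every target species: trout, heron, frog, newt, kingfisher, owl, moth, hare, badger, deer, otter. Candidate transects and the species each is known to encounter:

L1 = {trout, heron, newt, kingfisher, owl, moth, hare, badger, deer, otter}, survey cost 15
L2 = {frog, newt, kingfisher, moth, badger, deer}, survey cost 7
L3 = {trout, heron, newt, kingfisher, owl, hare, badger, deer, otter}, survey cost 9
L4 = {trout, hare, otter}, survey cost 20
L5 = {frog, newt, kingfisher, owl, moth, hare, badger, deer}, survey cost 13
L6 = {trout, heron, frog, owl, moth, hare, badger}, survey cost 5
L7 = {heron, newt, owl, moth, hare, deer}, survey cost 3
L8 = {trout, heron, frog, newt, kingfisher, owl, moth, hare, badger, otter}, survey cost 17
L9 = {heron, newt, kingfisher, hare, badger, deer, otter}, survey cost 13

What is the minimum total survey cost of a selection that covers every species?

L3, L6 cover every species at survey cost 9 + 5 = 14.
Any cover uses at least 2 transects; among all covering selections none totals below 14.

14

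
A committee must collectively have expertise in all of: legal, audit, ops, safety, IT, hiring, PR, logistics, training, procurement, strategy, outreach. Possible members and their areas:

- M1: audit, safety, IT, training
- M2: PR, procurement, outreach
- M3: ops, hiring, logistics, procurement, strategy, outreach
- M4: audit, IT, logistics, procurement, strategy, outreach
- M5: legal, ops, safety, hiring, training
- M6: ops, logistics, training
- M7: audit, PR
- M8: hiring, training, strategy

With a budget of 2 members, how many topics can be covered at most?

11

Choosing M4, M5 covers {legal, audit, ops, safety, IT, hiring, logistics, training, procurement, strategy, outreach} — 11 topics.
No choice of 2 members does better; here PR is left uncovered.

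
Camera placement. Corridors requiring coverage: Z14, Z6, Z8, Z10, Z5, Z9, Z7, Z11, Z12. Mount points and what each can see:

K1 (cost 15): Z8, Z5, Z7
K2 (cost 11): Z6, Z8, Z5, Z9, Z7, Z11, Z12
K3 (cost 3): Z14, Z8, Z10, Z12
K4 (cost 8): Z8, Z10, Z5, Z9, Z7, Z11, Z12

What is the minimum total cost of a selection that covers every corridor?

14

K2, K3 cover every corridor at cost 11 + 3 = 14.
Any cover uses at least 2 camera mounts; among all covering selections none totals below 14.
Greedy by coverage-per-cost would pick K3, K4, K2 for 22 — worse than the optimum 14.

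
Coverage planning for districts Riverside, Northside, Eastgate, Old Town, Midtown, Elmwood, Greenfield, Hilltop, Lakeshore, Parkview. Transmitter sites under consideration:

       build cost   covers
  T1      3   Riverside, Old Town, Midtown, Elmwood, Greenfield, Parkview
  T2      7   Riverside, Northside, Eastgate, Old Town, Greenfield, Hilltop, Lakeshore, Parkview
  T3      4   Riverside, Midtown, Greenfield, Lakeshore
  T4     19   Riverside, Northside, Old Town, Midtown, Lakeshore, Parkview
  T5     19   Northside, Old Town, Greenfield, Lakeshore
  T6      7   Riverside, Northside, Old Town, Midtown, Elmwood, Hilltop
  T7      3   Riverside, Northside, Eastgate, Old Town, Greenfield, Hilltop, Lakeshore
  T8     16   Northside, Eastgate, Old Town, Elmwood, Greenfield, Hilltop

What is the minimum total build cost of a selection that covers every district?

T1, T7 cover every district at build cost 3 + 3 = 6.
Any cover uses at least 2 transmitter sites; among all covering selections none totals below 6.

6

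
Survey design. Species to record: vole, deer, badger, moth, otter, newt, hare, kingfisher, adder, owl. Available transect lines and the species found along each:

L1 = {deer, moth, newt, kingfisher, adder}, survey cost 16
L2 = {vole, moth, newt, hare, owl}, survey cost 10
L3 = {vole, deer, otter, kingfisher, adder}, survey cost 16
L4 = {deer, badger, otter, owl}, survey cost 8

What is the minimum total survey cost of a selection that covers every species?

34

L1, L2, L4 cover every species at survey cost 16 + 10 + 8 = 34.
Any cover uses at least 3 transects; among all covering selections none totals below 34.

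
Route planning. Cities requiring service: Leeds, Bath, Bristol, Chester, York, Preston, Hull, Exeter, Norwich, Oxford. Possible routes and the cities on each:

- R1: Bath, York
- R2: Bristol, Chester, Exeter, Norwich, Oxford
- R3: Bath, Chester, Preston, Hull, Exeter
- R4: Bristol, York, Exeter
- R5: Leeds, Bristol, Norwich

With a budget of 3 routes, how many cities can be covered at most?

Choosing R1, R2, R3 covers {Bath, Bristol, Chester, York, Preston, Hull, Exeter, Norwich, Oxford} — 9 cities.
No choice of 3 routes does better; here Leeds is left uncovered.

9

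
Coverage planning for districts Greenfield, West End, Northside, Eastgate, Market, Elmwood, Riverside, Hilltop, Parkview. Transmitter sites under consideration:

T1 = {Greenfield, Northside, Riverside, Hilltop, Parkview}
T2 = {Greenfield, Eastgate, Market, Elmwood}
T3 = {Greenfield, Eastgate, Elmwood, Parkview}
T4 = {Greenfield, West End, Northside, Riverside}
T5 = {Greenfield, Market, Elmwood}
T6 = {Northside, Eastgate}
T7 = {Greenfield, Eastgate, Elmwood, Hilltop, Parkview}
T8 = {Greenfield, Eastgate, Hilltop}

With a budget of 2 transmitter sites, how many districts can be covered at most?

8

Choosing T1, T2 covers {Greenfield, Northside, Eastgate, Market, Elmwood, Riverside, Hilltop, Parkview} — 8 districts.
No choice of 2 transmitter sites does better; here West End is left uncovered.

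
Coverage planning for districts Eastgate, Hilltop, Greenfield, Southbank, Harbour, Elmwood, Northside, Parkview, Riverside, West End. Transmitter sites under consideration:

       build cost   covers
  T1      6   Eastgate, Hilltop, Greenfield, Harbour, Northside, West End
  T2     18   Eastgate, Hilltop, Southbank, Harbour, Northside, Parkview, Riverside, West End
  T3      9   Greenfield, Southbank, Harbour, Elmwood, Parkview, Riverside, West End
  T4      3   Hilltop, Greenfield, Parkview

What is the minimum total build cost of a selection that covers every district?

T1, T3 cover every district at build cost 6 + 9 = 15.
Any cover uses at least 2 transmitter sites; among all covering selections none totals below 15.

15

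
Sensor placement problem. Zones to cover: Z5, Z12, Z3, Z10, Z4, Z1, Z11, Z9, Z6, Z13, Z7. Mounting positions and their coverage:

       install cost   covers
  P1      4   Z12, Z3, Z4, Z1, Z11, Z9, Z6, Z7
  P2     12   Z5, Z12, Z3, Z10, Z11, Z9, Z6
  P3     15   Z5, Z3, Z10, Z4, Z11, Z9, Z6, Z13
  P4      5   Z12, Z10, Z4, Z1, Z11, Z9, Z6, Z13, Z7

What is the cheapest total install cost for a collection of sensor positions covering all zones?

P2, P4 cover every zone at install cost 12 + 5 = 17.
Any cover uses at least 2 sensor positions; among all covering selections none totals below 17.
Greedy by coverage-per-install cost would pick P1, P4, P2 for 21 — worse than the optimum 17.

17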